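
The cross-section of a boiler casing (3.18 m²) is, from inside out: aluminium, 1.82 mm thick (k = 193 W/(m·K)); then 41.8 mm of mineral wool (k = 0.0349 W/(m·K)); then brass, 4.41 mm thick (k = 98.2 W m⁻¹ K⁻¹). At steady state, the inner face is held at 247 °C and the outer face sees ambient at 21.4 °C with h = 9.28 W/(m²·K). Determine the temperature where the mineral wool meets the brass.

Treat each layer as a resistance in series:
  R_aluminium = L/(kA) = 0.00182/(193·3.18) = 2.965×10^-6 K/W
  R_mineral wool = L/(kA) = 0.0418/(0.0349·3.18) = 0.3766 K/W
  R_brass = L/(kA) = 0.00441/(98.2·3.18) = 1.412×10^-5 K/W
  R_conv,out = 1/(hA) = 1/(9.28·3.18) = 0.03389 K/W
ΣR = 2.965×10^-6 + 0.3766 + 1.412×10^-5 + 0.03389 = 0.4105 K/W
Q = ΔT/ΣR = (247 °C − 21.4 °C)/0.4105 = 549.6 W
From the inner boundary to the mineral wool/brass interface, ΣR_partial = 0.3766 K/W.
T_interface = T_in − Q·ΣR_partial = 247 °C − (549.6)(0.3766) = 40.0 °C

T = 40.0 °C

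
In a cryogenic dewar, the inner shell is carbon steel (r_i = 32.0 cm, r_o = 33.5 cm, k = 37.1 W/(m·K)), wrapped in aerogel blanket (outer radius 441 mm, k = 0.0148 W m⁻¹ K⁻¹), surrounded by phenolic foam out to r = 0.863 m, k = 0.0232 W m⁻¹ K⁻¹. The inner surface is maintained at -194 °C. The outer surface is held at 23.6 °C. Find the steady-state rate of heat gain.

Q = 28.4 W

Series thermal resistances, inner to outer:
  R_carbon steel = (1/0.320 − 1/0.335)/(4πk) = 0.1399/(4π·37.1) = 3.001×10^-4 K/W
  R_aerogel blanket = (1/0.335 − 1/0.441)/(4πk) = 0.7175/(4π·0.0148) = 3.858 K/W
  R_phenolic foam = (1/0.441 − 1/0.863)/(4πk) = 1.109/(4π·0.0232) = 3.803 K/W
ΣR = 3.001×10^-4 + 3.858 + 3.803 = 7.661 K/W
Q = ΔT/ΣR = (-194 °C − 23.6 °C)/7.661 = -28.4 W
(Negative Q ⇒ heat flows inward; heat gain = 28.4 W.)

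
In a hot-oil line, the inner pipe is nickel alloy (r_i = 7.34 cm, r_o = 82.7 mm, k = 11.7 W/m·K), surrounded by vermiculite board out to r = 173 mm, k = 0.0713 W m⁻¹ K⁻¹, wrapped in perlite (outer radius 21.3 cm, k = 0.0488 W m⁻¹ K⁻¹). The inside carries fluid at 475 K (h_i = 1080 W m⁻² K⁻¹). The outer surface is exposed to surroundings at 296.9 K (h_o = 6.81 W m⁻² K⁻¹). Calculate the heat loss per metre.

Q' = 73.0 W/m

Series thermal resistances, inner to outer:
  R'_conv,in = 1/(2πr h) = 1/(2π·0.0734·1080) = 0.002008 m·K/W
  R'_nickel alloy = ln(0.0827/0.0734)/(2πk) = 0.1193/(2π·11.7) = 0.001623 m·K/W
  R'_vermiculite board = ln(0.173/0.0827)/(2πk) = 0.7381/(2π·0.0713) = 1.648 m·K/W
  R'_perlite = ln(0.213/0.173)/(2πk) = 0.2080/(2π·0.0488) = 0.6784 m·K/W
  R'_conv,out = 1/(2πr h) = 1/(2π·0.213·6.81) = 0.1097 m·K/W
ΣR = 0.002008 + 0.001623 + 1.648 + 0.6784 + 0.1097 = 2.440 m·K/W
Q' = ΔT/ΣR = (475 K − 296.9 K)/2.440 = 73.0 W/m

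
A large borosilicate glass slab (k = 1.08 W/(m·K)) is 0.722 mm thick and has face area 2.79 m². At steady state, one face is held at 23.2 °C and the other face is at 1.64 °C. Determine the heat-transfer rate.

Q = kA·ΔT/L = 1.08 × 2.79 × |23.2 °C − 1.64 °C| / 7.22×10^-4 = 90000 W

Q = 90000 W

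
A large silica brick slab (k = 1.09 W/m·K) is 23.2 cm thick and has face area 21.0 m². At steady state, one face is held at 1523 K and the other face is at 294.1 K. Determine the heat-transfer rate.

Q = kA·ΔT/L = 1.09 × 21.0 × |1523 K − 294.1 K| / 0.232 = 1.21×10^5 W

Q = 121 kW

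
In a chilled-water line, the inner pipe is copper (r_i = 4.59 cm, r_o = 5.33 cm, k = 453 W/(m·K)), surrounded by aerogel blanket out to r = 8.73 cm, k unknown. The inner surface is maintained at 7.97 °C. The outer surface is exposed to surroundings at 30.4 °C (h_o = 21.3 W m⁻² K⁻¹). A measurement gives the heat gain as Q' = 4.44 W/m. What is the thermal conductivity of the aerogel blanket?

ΣR = ΔT/Q' = |7.97 − 30.4|/4.44 = 5.052 m·K/W
Known resistances:
  R'_copper = ln(0.0533/0.0459)/(2πk) = 0.1495/(2π·453) = 5.251×10^-5 m·K/W
  R'_conv,out = 1/(2πr h) = 1/(2π·0.0873·21.3) = 0.08559 m·K/W
R_aerogel blanket = ΣR − ΣR_known = 5.052 − 0.08564 = 4.966 m·K/W
ln(r₂/r₁)/(2πk) = 4.966 ⇒ k = 0.4934/(2π·4.966) = 0.0158 W/m·K

k = 0.0158 W/m·K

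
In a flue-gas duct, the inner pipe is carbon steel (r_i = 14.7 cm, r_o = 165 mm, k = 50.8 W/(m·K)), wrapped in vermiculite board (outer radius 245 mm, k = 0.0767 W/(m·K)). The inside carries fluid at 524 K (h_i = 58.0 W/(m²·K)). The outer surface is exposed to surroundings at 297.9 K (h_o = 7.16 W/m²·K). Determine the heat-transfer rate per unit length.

Q' = 243 W/m

Series thermal resistances, inner to outer:
  R'_conv,in = 1/(2πr h) = 1/(2π·0.147·58.0) = 0.01867 m·K/W
  R'_carbon steel = ln(0.165/0.147)/(2πk) = 0.1155/(2π·50.8) = 3.619×10^-4 m·K/W
  R'_vermiculite board = ln(0.245/0.165)/(2πk) = 0.3953/(2π·0.0767) = 0.8203 m·K/W
  R'_conv,out = 1/(2πr h) = 1/(2π·0.245·7.16) = 0.09073 m·K/W
ΣR = 0.01867 + 3.619×10^-4 + 0.8203 + 0.09073 = 0.9301 m·K/W
Q' = ΔT/ΣR = (524 K − 297.9 K)/0.9301 = 243 W/m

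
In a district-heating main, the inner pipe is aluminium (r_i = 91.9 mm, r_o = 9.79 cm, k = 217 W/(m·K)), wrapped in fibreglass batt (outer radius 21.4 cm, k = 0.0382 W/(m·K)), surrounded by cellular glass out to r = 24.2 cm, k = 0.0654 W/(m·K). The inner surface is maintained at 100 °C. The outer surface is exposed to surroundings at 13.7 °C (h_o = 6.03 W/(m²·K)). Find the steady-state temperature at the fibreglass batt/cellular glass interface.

T = 23.3 °C

Treat each layer as a resistance in series:
  R'_aluminium = ln(0.0979/0.0919)/(2πk) = 0.06325/(2π·217) = 4.639×10^-5 m·K/W
  R'_fibreglass batt = ln(0.214/0.0979)/(2πk) = 0.7820/(2π·0.0382) = 3.258 m·K/W
  R'_cellular glass = ln(0.242/0.214)/(2πk) = 0.1230/(2π·0.0654) = 0.2992 m·K/W
  R'_conv,out = 1/(2πr h) = 1/(2π·0.242·6.03) = 0.1091 m·K/W
ΣR = 4.639×10^-5 + 3.258 + 0.2992 + 0.1091 = 3.666 m·K/W
Q' = ΔT/ΣR = (100 °C − 13.7 °C)/3.666 = 23.54 W/m
From the inner boundary to the fibreglass batt/cellular glass interface, ΣR_partial = 3.258 m·K/W.
T_interface = T_in − Q'·ΣR_partial = 100 °C − (23.54)(3.258) = 23.3 °C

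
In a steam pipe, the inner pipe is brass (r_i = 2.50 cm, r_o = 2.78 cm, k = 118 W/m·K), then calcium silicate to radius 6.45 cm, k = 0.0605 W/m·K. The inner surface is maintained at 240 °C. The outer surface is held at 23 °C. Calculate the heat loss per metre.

Q' = 98.0 W/m

Resistance network (inner→outer):
  R'_brass = ln(0.0278/0.0250)/(2πk) = 0.1062/(2π·118) = 1.432×10^-4 m·K/W
  R'_calcium silicate = ln(0.0645/0.0278)/(2πk) = 0.8416/(2π·0.0605) = 2.214 m·K/W
ΣR = 1.432×10^-4 + 2.214 = 2.214 m·K/W
Q' = ΔT/ΣR = (240 °C − 23 °C)/2.214 = 98.0 W/m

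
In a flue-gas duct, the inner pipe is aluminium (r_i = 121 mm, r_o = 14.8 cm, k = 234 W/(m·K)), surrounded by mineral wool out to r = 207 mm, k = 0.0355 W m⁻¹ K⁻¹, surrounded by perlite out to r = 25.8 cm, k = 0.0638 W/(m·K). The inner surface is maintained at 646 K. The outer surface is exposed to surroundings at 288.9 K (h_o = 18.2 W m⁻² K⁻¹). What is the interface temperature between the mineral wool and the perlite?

T = 389 K

Series thermal resistances, inner to outer:
  R'_aluminium = ln(0.148/0.121)/(2πk) = 0.2014/(2π·234) = 1.370×10^-4 m·K/W
  R'_mineral wool = ln(0.207/0.148)/(2πk) = 0.3355/(2π·0.0355) = 1.504 m·K/W
  R'_perlite = ln(0.258/0.207)/(2πk) = 0.2202/(2π·0.0638) = 0.5494 m·K/W
  R'_conv,out = 1/(2πr h) = 1/(2π·0.258·18.2) = 0.03389 m·K/W
ΣR = 1.370×10^-4 + 1.504 + 0.5494 + 0.03389 = 2.087 m·K/W
Q' = ΔT/ΣR = (646 K − 288.9 K)/2.087 = 171.1 W/m
From the inner boundary to the mineral wool/perlite interface, ΣR_partial = 1.504 m·K/W.
T_interface = T_in − Q'·ΣR_partial = 646 K − (171.1)(1.504) = 389 K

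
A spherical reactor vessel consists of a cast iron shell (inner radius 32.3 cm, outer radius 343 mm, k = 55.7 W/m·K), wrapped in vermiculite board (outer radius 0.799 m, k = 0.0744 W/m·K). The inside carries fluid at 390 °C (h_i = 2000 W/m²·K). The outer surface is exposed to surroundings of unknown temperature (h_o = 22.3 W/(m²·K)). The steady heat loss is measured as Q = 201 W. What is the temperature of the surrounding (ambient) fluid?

Sum the resistances:
  R_conv,in = 1/(4πr²h) = 1/(4π·0.323²·2000) = 3.814×10^-4 K/W
  R_cast iron = (1/0.323 − 1/0.343)/(4πk) = 0.1805/(4π·55.7) = 2.579×10^-4 K/W
  R_vermiculite board = (1/0.343 − 1/0.799)/(4πk) = 1.664/(4π·0.0744) = 1.780 K/W
  R_conv,out = 1/(4πr²h) = 1/(4π·0.799²·22.3) = 0.005590 K/W
ΣR = 1.786 K/W
ΔT = Q·ΣR = 201 × 1.786 = 359.0 K
Heat flows outward, so T_out = T_in − ΔT = 390 − 359.0 = 31.0 °C

T_out = 31.0 °C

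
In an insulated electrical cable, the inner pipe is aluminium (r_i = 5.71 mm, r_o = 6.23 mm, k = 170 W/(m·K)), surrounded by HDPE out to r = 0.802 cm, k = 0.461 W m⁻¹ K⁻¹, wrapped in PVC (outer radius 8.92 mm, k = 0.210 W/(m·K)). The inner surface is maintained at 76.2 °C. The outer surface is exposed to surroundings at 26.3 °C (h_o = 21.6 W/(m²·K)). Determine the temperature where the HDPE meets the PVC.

T = 71.8 °C

Treat each layer as a resistance in series:
  R'_aluminium = ln(0.00623/0.00571)/(2πk) = 0.08716/(2π·170) = 8.160×10^-5 m·K/W
  R'_HDPE = ln(0.00802/0.00623)/(2πk) = 0.2526/(2π·0.461) = 0.08719 m·K/W
  R'_PVC = ln(0.00892/0.00802)/(2πk) = 0.1064/(2π·0.210) = 0.08061 m·K/W
  R'_conv,out = 1/(2πr h) = 1/(2π·0.00892·21.6) = 0.8260 m·K/W
ΣR = 8.160×10^-5 + 0.08719 + 0.08061 + 0.8260 = 0.9939 m·K/W
Q' = ΔT/ΣR = (76.2 °C − 26.3 °C)/0.9939 = 50.21 W/m
From the inner boundary to the HDPE/PVC interface, ΣR_partial = 0.08727 m·K/W.
T_interface = T_in − Q'·ΣR_partial = 76.2 °C − (50.21)(0.08727) = 71.8 °C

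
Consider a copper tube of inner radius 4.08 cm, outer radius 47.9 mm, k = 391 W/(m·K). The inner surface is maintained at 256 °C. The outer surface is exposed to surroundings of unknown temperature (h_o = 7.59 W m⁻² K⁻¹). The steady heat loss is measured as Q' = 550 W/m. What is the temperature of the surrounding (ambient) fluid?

Sum the resistances:
  R'_copper = ln(0.0479/0.0408)/(2πk) = 0.1604/(2π·391) = 6.530×10^-5 m·K/W
  R'_conv,out = 1/(2πr h) = 1/(2π·0.0479·7.59) = 0.4378 m·K/W
ΣR = 0.4378 m·K/W
ΔT = Q'·ΣR = 550 × 0.4378 = 240.8 K
Heat flows outward, so T_out = T_in − ΔT = 256 − 240.8 = 15.2 °C

T_out = 15.2 °C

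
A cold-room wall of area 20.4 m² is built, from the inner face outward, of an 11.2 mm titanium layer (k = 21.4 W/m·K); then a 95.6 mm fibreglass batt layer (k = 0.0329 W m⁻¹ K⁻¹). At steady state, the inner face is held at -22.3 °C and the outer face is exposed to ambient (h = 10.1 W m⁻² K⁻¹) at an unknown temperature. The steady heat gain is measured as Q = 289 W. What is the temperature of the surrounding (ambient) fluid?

T_out = 20.3 °C

Series resistances:
  R_titanium = L/(kA) = 0.0112/(21.4·20.4) = 2.566×10^-5 K/W
  R_fibreglass batt = L/(kA) = 0.0956/(0.0329·20.4) = 0.1424 K/W
  R_conv,out = 1/(hA) = 1/(10.1·20.4) = 0.004853 K/W
ΣR = 0.1473 K/W
ΔT = Q·ΣR = 289 × 0.1473 = 42.57 K
Heat flows inward, so T_out = T_in + ΔT = -22.3 + 42.57 = 20.3 °C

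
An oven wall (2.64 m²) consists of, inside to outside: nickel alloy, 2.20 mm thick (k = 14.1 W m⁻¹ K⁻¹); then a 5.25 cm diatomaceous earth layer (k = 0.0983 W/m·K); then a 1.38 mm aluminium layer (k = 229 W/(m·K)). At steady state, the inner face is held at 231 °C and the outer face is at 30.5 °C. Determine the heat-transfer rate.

Series thermal resistances, inner to outer:
  R_nickel alloy = L/(kA) = 0.00220/(14.1·2.64) = 5.910×10^-5 K/W
  R_diatomaceous earth = L/(kA) = 0.0525/(0.0983·2.64) = 0.2023 K/W
  R_aluminium = L/(kA) = 0.00138/(229·2.64) = 2.283×10^-6 K/W
ΣR = 5.910×10^-5 + 0.2023 + 2.283×10^-6 = 0.2024 K/W
Q = ΔT/ΣR = (231 °C − 30.5 °C)/0.2024 = 991 W

Q = 991 W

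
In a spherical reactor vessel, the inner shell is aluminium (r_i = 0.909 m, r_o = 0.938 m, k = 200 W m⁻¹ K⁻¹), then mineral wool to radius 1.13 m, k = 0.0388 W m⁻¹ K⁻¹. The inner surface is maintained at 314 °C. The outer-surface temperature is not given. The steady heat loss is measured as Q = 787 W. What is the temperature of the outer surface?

T_out = 21.6 °C

Series resistances:
  R_aluminium = (1/0.909 − 1/0.938)/(4πk) = 0.03401/(4π·200) = 1.353×10^-5 K/W
  R_mineral wool = (1/0.938 − 1/1.13)/(4πk) = 0.1811/(4π·0.0388) = 0.3715 K/W
ΣR = 0.3715 K/W
ΔT = Q·ΣR = 787 × 0.3715 = 292.4 K
Heat flows outward, so T_out = T_in − ΔT = 314 − 292.4 = 21.6 °C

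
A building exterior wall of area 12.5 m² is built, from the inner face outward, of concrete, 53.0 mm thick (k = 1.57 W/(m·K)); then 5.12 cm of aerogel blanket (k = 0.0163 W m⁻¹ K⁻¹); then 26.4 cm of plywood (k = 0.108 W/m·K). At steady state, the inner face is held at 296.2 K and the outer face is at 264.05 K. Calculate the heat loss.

Resistance network (inner→outer):
  R_concrete = L/(kA) = 0.0530/(1.57·12.5) = 0.002701 K/W
  R_aerogel blanket = L/(kA) = 0.0512/(0.0163·12.5) = 0.2513 K/W
  R_plywood = L/(kA) = 0.264/(0.108·12.5) = 0.1956 K/W
ΣR = 0.002701 + 0.2513 + 0.1956 = 0.4496 K/W
Q = ΔT/ΣR = (296.2 K − 264.05 K)/0.4496 = 71.5 W

Q = 71.5 W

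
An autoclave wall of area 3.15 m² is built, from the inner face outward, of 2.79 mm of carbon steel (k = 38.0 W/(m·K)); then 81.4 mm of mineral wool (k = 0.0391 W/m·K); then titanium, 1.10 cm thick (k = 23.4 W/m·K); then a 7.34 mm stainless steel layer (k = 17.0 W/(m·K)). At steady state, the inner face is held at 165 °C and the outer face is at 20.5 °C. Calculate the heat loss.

Resistance network (inner→outer):
  R_carbon steel = L/(kA) = 0.00279/(38.0·3.15) = 2.331×10^-5 K/W
  R_mineral wool = L/(kA) = 0.0814/(0.0391·3.15) = 0.6609 K/W
  R_titanium = L/(kA) = 0.0110/(23.4·3.15) = 1.492×10^-4 K/W
  R_stainless steel = L/(kA) = 0.00734/(17.0·3.15) = 1.371×10^-4 K/W
ΣR = 2.331×10^-5 + 0.6609 + 1.492×10^-4 + 1.371×10^-4 = 0.6612 K/W
Q = ΔT/ΣR = (165 °C − 20.5 °C)/0.6612 = 219 W

Q = 219 W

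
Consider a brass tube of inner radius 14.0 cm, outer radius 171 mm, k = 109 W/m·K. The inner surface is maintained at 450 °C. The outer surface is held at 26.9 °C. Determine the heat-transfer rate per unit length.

Q' = 2πk·ΔT/ln(r₂/r₁) = 2π × 109 × 423.1 / ln(0.171/0.140) = 1.45×10^6 W/m

Q' = 1450 kW/m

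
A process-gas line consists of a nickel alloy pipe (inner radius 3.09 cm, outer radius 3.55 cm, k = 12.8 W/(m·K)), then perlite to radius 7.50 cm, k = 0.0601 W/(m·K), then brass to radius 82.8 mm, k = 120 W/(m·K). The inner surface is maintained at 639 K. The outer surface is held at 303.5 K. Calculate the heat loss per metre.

Q' = 169 W/m

Series thermal resistances, inner to outer:
  R'_nickel alloy = ln(0.0355/0.0309)/(2πk) = 0.1388/(2π·12.8) = 0.001726 m·K/W
  R'_perlite = ln(0.0750/0.0355)/(2πk) = 0.7480/(2π·0.0601) = 1.981 m·K/W
  R'_brass = ln(0.0828/0.0750)/(2πk) = 0.09894/(2π·120) = 1.312×10^-4 m·K/W
ΣR = 0.001726 + 1.981 + 1.312×10^-4 = 1.983 m·K/W
Q' = ΔT/ΣR = (639 K − 303.5 K)/1.983 = 169 W/m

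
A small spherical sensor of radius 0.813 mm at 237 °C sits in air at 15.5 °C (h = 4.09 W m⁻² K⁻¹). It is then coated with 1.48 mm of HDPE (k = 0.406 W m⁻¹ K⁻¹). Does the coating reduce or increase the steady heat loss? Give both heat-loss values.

increases: 0.00752 → 0.0574 W

Critical radius for a sphere: r_cr = 2k/h = 0.199 m = 19.9 cm.
Outer radius after coating: r₂ = 8.13×10^-4 + 0.00148 = 0.002293 m.
Since r₁ < r_cr and r₂ ≤ r_cr, the coating moves toward the maximum at r_cr — heat loss rises.
Bare: R = 1/(4πr₁²h) = 29440 K/W; Q = 221.5/29440 = 0.00752 W.
Coated: R = R_cond + R_conv = 3856 K/W; Q = 221.5/3856 = 0.0574 W.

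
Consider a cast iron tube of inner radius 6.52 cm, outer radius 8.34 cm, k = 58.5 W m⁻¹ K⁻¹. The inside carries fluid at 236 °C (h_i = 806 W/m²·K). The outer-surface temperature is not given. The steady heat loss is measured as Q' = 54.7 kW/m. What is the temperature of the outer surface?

T_out = 33.7 °C

Series resistances:
  R'_conv,in = 1/(2πr h) = 1/(2π·0.0652·806) = 0.003029 m·K/W
  R'_cast iron = ln(0.0834/0.0652)/(2πk) = 0.2462/(2π·58.5) = 6.698×10^-4 m·K/W
ΣR = 0.003698 m·K/W
ΔT = Q'·ΣR = 54700 × 0.003698 = 202.3 K
Heat flows outward, so T_out = T_in − ΔT = 236 − 202.3 = 33.7 °C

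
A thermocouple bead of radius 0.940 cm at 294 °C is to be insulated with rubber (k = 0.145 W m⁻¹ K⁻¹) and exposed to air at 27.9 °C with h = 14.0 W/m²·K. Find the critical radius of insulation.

For a sphere, r_cr = 2k_ins/h = 2·0.145/14.0 = 0.0207 m = 2.07 cm

r_cr = 2.07 cm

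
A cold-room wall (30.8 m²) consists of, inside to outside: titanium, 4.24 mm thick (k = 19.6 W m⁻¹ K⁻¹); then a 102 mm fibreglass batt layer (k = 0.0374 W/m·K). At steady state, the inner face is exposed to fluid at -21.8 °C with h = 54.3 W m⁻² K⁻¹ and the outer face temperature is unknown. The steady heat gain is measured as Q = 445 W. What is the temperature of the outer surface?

T_out = 17.9 °C

Sum the resistances:
  R_conv,in = 1/(hA) = 1/(54.3·30.8) = 5.979×10^-4 K/W
  R_titanium = L/(kA) = 0.00424/(19.6·30.8) = 7.024×10^-6 K/W
  R_fibreglass batt = L/(kA) = 0.102/(0.0374·30.8) = 0.08855 K/W
ΣR = 0.08915 K/W
ΔT = Q·ΣR = 445 × 0.08915 = 39.67 K
Heat flows inward, so T_out = T_in + ΔT = -21.8 + 39.67 = 17.9 °C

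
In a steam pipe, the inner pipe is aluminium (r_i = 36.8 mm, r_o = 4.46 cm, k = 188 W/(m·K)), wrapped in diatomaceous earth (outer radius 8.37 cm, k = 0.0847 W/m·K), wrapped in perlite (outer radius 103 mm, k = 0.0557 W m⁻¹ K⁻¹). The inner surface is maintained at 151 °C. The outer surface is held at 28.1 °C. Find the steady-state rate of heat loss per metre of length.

Q' = 69.2 W/m

Resistance network (inner→outer):
  R'_aluminium = ln(0.0446/0.0368)/(2πk) = 0.1922/(2π·188) = 1.627×10^-4 m·K/W
  R'_diatomaceous earth = ln(0.0837/0.0446)/(2πk) = 0.6295/(2π·0.0847) = 1.183 m·K/W
  R'_perlite = ln(0.103/0.0837)/(2πk) = 0.2075/(2π·0.0557) = 0.5929 m·K/W
ΣR = 1.627×10^-4 + 1.183 + 0.5929 = 1.776 m·K/W
Q' = ΔT/ΣR = (151 °C − 28.1 °C)/1.776 = 69.2 W/m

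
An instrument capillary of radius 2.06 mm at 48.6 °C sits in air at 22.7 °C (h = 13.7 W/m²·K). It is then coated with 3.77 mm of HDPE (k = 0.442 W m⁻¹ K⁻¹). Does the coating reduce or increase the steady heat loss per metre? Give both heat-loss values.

Critical radius for a cylinder: r_cr = k/h = 0.0323 m = 3.23 cm.
Outer radius after coating: r₂ = 0.00206 + 0.00377 = 0.00583 m.
Since r₁ < r_cr and r₂ ≤ r_cr, the coating moves toward the maximum at r_cr — heat loss rises.
Bare: R = 1/(2πr₁h) = 5.639 m·K/W; Q = 25.9/5.639 = 4.59 W/m.
Coated: R = R_cond + R_conv = 2.367 m·K/W; Q = 25.9/2.367 = 10.9 W/m.

increases: 4.59 → 10.9 W/m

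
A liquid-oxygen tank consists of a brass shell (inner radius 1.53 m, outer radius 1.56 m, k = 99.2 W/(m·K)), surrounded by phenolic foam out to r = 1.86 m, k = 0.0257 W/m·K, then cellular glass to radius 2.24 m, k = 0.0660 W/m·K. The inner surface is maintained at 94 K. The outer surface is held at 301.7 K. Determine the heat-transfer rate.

Q = 483 W

Treat each layer as a resistance in series:
  R_brass = (1/1.53 − 1/1.56)/(4πk) = 0.01257/(4π·99.2) = 1.008×10^-5 K/W
  R_phenolic foam = (1/1.56 − 1/1.86)/(4πk) = 0.1034/(4π·0.0257) = 0.3201 K/W
  R_cellular glass = (1/1.86 − 1/2.24)/(4πk) = 0.09121/(4π·0.0660) = 0.1100 K/W
ΣR = 1.008×10^-5 + 0.3201 + 0.1100 = 0.4301 K/W
Q = ΔT/ΣR = (94 K − 301.7 K)/0.4301 = -483 W
(Negative Q ⇒ heat flows inward; heat gain = 483 W.)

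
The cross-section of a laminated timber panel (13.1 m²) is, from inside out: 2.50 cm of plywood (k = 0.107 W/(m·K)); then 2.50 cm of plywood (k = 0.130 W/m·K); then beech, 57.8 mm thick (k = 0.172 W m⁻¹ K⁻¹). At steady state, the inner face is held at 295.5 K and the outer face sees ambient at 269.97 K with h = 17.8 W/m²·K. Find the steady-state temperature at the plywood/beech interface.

Resistance network (inner→outer):
  R_plywood = L/(kA) = 0.0250/(0.107·13.1) = 0.01784 K/W
  R_plywood = L/(kA) = 0.0250/(0.130·13.1) = 0.01468 K/W
  R_beech = L/(kA) = 0.0578/(0.172·13.1) = 0.02565 K/W
  R_conv,out = 1/(hA) = 1/(17.8·13.1) = 0.004289 K/W
ΣR = 0.01784 + 0.01468 + 0.02565 + 0.004289 = 0.06246 K/W
Q = ΔT/ΣR = (295.5 K − 269.97 K)/0.06246 = 408.7 W
From the inner boundary to the plywood/beech interface, ΣR_partial = 0.03252 K/W.
T_interface = T_in − Q·ΣR_partial = 295.5 K − (408.7)(0.03252) = 282.21 K

T = 282.21 K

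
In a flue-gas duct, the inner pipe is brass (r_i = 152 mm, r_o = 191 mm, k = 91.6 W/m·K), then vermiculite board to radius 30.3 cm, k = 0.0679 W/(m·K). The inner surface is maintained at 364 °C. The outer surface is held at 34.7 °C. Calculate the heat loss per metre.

Q' = 304 W/m

Series thermal resistances, inner to outer:
  R'_brass = ln(0.191/0.152)/(2πk) = 0.2284/(2π·91.6) = 3.968×10^-4 m·K/W
  R'_vermiculite board = ln(0.303/0.191)/(2πk) = 0.4615/(2π·0.0679) = 1.082 m·K/W
ΣR = 3.968×10^-4 + 1.082 = 1.082 m·K/W
Q' = ΔT/ΣR = (364 °C − 34.7 °C)/1.082 = 304 W/m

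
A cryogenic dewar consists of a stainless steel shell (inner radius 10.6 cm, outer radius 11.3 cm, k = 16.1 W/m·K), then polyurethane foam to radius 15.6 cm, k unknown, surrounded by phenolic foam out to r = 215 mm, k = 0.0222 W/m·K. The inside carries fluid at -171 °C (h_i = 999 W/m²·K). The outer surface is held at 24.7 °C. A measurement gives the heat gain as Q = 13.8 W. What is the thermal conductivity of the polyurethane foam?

ΣR = ΔT/Q = |-171 − 24.7|/13.8 = 14.18 K/W
Known resistances:
  R_conv,in = 1/(4πr²h) = 1/(4π·0.106²·999) = 0.007089 K/W
  R_stainless steel = (1/0.106 − 1/0.113)/(4πk) = 0.5844/(4π·16.1) = 0.002889 K/W
  R_phenolic foam = (1/0.156 − 1/0.215)/(4πk) = 1.759/(4π·0.0222) = 6.306 K/W
R_polyurethane foam = ΣR − ΣR_known = 14.18 − 6.316 = 7.864 K/W
(1/r₁−1/r₂)/(4πk) = 7.864 ⇒ k = 2.439/(4π·7.864) = 0.0247 W/m·K

k = 0.0247 W/m·K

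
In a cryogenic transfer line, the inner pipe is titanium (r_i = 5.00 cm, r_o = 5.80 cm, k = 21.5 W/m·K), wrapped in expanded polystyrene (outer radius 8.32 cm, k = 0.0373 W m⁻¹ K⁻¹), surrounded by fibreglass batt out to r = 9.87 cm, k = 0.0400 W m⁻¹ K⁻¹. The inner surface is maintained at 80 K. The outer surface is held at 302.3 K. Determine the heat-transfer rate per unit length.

Resistance network (inner→outer):
  R'_titanium = ln(0.0580/0.0500)/(2πk) = 0.1484/(2π·21.5) = 0.001099 m·K/W
  R'_expanded polystyrene = ln(0.0832/0.0580)/(2πk) = 0.3608/(2π·0.0373) = 1.540 m·K/W
  R'_fibreglass batt = ln(0.0987/0.0832)/(2πk) = 0.1708/(2π·0.0400) = 0.6797 m·K/W
ΣR = 0.001099 + 1.540 + 0.6797 = 2.221 m·K/W
Q' = ΔT/ΣR = (80 K − 302.3 K)/2.221 = -100 W/m
(Negative Q' ⇒ heat flows inward; heat gain = 100 W/m.)

Q' = 100 W/m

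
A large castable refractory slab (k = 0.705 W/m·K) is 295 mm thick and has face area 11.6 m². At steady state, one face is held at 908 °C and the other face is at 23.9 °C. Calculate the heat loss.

Q = 24500 W

Q = kA·ΔT/L = 0.705 × 11.6 × |908 °C − 23.9 °C| / 0.295 = 24500 W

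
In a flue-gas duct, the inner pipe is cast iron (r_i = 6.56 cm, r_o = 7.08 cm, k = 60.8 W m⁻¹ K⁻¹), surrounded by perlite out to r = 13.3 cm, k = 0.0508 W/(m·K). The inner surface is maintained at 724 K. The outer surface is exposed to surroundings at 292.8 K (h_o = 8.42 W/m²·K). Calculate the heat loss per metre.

Q' = 204 W/m

Treat each layer as a resistance in series:
  R'_cast iron = ln(0.0708/0.0656)/(2πk) = 0.07628/(2π·60.8) = 1.997×10^-4 m·K/W
  R'_perlite = ln(0.133/0.0708)/(2πk) = 0.6305/(2π·0.0508) = 1.975 m·K/W
  R'_conv,out = 1/(2πr h) = 1/(2π·0.133·8.42) = 0.1421 m·K/W
ΣR = 1.997×10^-4 + 1.975 + 0.1421 = 2.117 m·K/W
Q' = ΔT/ΣR = (724 K − 292.8 K)/2.117 = 204 W/m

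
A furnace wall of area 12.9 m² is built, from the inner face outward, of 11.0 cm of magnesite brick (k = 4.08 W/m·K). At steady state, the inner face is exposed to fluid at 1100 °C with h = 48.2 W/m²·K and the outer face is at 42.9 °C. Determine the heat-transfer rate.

Q = 286 kW

Series thermal resistances, inner to outer:
  R_conv,in = 1/(hA) = 1/(48.2·12.9) = 0.001608 K/W
  R_magnesite brick = L/(kA) = 0.110/(4.08·12.9) = 0.002090 K/W
ΣR = 0.001608 + 0.002090 = 0.003698 K/W
Q = ΔT/ΣR = (1100 °C − 42.9 °C)/0.003698 = 2.86×10^5 W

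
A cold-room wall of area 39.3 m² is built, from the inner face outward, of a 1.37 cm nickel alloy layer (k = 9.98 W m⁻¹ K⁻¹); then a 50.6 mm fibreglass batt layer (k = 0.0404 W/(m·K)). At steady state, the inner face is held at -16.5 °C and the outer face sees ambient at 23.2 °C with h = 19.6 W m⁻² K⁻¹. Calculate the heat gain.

Treat each layer as a resistance in series:
  R_nickel alloy = L/(kA) = 0.0137/(9.98·39.3) = 3.493×10^-5 K/W
  R_fibreglass batt = L/(kA) = 0.0506/(0.0404·39.3) = 0.03187 K/W
  R_conv,out = 1/(hA) = 1/(19.6·39.3) = 0.001298 K/W
ΣR = 3.493×10^-5 + 0.03187 + 0.001298 = 0.03320 K/W
Q = ΔT/ΣR = (-16.5 °C − 23.2 °C)/0.03320 = -1200 W
(Negative Q ⇒ heat flows inward; heat gain = 1200 W.)

Q = 1200 W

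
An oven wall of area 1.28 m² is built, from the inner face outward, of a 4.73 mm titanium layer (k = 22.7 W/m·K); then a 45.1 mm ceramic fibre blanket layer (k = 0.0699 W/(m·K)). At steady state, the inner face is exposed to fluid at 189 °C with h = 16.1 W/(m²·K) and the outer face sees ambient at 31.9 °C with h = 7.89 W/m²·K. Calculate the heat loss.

Q = 241 W

Series thermal resistances, inner to outer:
  R_conv,in = 1/(hA) = 1/(16.1·1.28) = 0.04852 K/W
  R_titanium = L/(kA) = 0.00473/(22.7·1.28) = 1.628×10^-4 K/W
  R_ceramic fibre blanket = L/(kA) = 0.0451/(0.0699·1.28) = 0.5041 K/W
  R_conv,out = 1/(hA) = 1/(7.89·1.28) = 0.09902 K/W
ΣR = 0.04852 + 1.628×10^-4 + 0.5041 + 0.09902 = 0.6518 K/W
Q = ΔT/ΣR = (189 °C − 31.9 °C)/0.6518 = 241 W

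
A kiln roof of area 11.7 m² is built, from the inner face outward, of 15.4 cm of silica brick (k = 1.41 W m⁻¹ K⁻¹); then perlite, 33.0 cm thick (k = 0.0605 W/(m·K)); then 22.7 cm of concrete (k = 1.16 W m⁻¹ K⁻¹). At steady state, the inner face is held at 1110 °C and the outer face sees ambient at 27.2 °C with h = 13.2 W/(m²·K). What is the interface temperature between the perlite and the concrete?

T = 78 °C

Resistance network (inner→outer):
  R_silica brick = L/(kA) = 0.154/(1.41·11.7) = 0.009335 K/W
  R_perlite = L/(kA) = 0.330/(0.0605·11.7) = 0.4662 K/W
  R_concrete = L/(kA) = 0.227/(1.16·11.7) = 0.01673 K/W
  R_conv,out = 1/(hA) = 1/(13.2·11.7) = 0.006475 K/W
ΣR = 0.009335 + 0.4662 + 0.01673 + 0.006475 = 0.4987 K/W
Q = ΔT/ΣR = (1110 °C − 27.2 °C)/0.4987 = 2171 W
From the inner boundary to the perlite/concrete interface, ΣR_partial = 0.4755 K/W.
T_interface = T_in − Q·ΣR_partial = 1110 °C − (2171)(0.4755) = 78 °C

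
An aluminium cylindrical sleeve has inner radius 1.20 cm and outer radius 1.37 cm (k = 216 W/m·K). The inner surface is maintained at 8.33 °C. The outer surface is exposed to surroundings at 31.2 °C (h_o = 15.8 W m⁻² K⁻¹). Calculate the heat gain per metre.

Treat each layer as a resistance in series:
  R'_aluminium = ln(0.0137/0.0120)/(2πk) = 0.1325/(2π·216) = 9.762×10^-5 m·K/W
  R'_conv,out = 1/(2πr h) = 1/(2π·0.0137·15.8) = 0.7353 m·K/W
ΣR = 9.762×10^-5 + 0.7353 = 0.7354 m·K/W
Q' = ΔT/ΣR = (8.33 °C − 31.2 °C)/0.7354 = -31.1 W/m
(Negative Q' ⇒ heat flows inward; heat gain = 31.1 W/m.)

Q' = 31.1 W/m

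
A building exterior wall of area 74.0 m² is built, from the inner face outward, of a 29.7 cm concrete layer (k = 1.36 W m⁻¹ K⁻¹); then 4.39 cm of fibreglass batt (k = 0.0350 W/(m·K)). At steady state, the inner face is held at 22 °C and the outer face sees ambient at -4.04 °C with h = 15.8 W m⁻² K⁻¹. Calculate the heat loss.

Q = 1250 W

Resistance network (inner→outer):
  R_concrete = L/(kA) = 0.297/(1.36·74.0) = 0.002951 K/W
  R_fibreglass batt = L/(kA) = 0.0439/(0.0350·74.0) = 0.01695 K/W
  R_conv,out = 1/(hA) = 1/(15.8·74.0) = 8.553×10^-4 K/W
ΣR = 0.002951 + 0.01695 + 8.553×10^-4 = 0.02076 K/W
Q = ΔT/ΣR = (22 °C − -4.04 °C)/0.02076 = 1250 W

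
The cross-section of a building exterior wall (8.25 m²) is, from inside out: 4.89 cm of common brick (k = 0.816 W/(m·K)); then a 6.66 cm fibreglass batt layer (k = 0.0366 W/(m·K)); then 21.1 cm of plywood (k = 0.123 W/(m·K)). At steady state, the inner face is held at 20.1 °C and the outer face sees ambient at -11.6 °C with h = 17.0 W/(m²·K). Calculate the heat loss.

Q = 71.6 W

Resistance network (inner→outer):
  R_common brick = L/(kA) = 0.0489/(0.816·8.25) = 0.007264 K/W
  R_fibreglass batt = L/(kA) = 0.0666/(0.0366·8.25) = 0.2206 K/W
  R_plywood = L/(kA) = 0.211/(0.123·8.25) = 0.2079 K/W
  R_conv,out = 1/(hA) = 1/(17.0·8.25) = 0.007130 K/W
ΣR = 0.007264 + 0.2206 + 0.2079 + 0.007130 = 0.4429 K/W
Q = ΔT/ΣR = (20.1 °C − -11.6 °C)/0.4429 = 71.6 W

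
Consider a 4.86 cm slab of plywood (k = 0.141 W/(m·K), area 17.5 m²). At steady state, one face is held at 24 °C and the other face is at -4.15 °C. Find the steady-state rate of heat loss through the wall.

Q = 1430 W

Q = kA·ΔT/L = 0.141 × 17.5 × |24 °C − -4.15 °C| / 0.0486 = 1430 W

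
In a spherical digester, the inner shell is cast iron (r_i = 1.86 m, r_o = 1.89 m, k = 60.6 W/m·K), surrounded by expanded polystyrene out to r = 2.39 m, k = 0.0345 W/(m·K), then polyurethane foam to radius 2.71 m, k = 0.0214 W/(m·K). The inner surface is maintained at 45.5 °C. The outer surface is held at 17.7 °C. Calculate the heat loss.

Q = 63.3 W

Resistance network (inner→outer):
  R_cast iron = (1/1.86 − 1/1.89)/(4πk) = 0.008534/(4π·60.6) = 1.121×10^-5 K/W
  R_expanded polystyrene = (1/1.89 − 1/2.39)/(4πk) = 0.1107/(4π·0.0345) = 0.2553 K/W
  R_polyurethane foam = (1/2.39 − 1/2.71)/(4πk) = 0.04941/(4π·0.0214) = 0.1837 K/W
ΣR = 1.121×10^-5 + 0.2553 + 0.1837 = 0.4390 K/W
Q = ΔT/ΣR = (45.5 °C − 17.7 °C)/0.4390 = 63.3 W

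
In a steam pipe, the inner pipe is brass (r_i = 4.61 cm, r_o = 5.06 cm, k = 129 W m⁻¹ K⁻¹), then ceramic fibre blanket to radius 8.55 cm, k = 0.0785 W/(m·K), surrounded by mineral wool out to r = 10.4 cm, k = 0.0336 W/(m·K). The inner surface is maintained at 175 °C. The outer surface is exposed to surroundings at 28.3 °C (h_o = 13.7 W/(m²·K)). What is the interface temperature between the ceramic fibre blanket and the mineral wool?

T = 101 °C

Resistance network (inner→outer):
  R'_brass = ln(0.0506/0.0461)/(2πk) = 0.09314/(2π·129) = 1.149×10^-4 m·K/W
  R'_ceramic fibre blanket = ln(0.0855/0.0506)/(2πk) = 0.5246/(2π·0.0785) = 1.064 m·K/W
  R'_mineral wool = ln(0.104/0.0855)/(2πk) = 0.1959/(2π·0.0336) = 0.9278 m·K/W
  R'_conv,out = 1/(2πr h) = 1/(2π·0.104·13.7) = 0.1117 m·K/W
ΣR = 1.149×10^-4 + 1.064 + 0.9278 + 0.1117 = 2.104 m·K/W
Q' = ΔT/ΣR = (175 °C − 28.3 °C)/2.104 = 69.72 W/m
From the inner boundary to the ceramic fibre blanket/mineral wool interface, ΣR_partial = 1.064 m·K/W.
T_interface = T_in − Q'·ΣR_partial = 175 °C − (69.72)(1.064) = 101 °C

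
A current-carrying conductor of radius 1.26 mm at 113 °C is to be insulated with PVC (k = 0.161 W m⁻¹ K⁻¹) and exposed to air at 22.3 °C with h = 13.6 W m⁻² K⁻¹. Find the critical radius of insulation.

For a cylinder, r_cr = k_ins/h = 0.161/13.6 = 0.0118 m = 1.18 cm

r_cr = 1.18 cm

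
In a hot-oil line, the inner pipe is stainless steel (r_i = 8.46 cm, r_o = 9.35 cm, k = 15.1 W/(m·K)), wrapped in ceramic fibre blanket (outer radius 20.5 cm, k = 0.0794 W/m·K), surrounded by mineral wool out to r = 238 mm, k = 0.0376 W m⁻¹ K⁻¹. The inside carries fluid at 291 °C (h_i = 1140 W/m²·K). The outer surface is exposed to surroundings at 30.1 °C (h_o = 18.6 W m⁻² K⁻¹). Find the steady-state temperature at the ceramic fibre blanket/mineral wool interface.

Resistance network (inner→outer):
  R'_conv,in = 1/(2πr h) = 1/(2π·0.0846·1140) = 0.001650 m·K/W
  R'_stainless steel = ln(0.0935/0.0846)/(2πk) = 0.1000/(2π·15.1) = 0.001054 m·K/W
  R'_ceramic fibre blanket = ln(0.205/0.0935)/(2πk) = 0.7850/(2π·0.0794) = 1.574 m·K/W
  R'_mineral wool = ln(0.238/0.205)/(2πk) = 0.1493/(2π·0.0376) = 0.6318 m·K/W
  R'_conv,out = 1/(2πr h) = 1/(2π·0.238·18.6) = 0.03595 m·K/W
ΣR = 0.001650 + 0.001054 + 1.574 + 0.6318 + 0.03595 = 2.244 m·K/W
Q' = ΔT/ΣR = (291 °C − 30.1 °C)/2.244 = 116.3 W/m
From the inner boundary to the ceramic fibre blanket/mineral wool interface, ΣR_partial = 1.577 m·K/W.
T_interface = T_in − Q'·ΣR_partial = 291 °C − (116.3)(1.577) = 108 °C

T = 108 °C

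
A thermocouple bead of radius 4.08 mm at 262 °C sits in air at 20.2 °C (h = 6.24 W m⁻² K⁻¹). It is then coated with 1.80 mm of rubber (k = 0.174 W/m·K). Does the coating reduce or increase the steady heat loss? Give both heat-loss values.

increases: 0.316 → 0.600 W

Critical radius for a sphere: r_cr = 2k/h = 0.0558 m = 5.58 cm.
Outer radius after coating: r₂ = 0.00408 + 0.00180 = 0.00588 m.
Since r₁ < r_cr and r₂ ≤ r_cr, the coating moves toward the maximum at r_cr — heat loss rises.
Bare: R = 1/(4πr₁²h) = 766.1 K/W; Q = 241.8/766.1 = 0.316 W.
Coated: R = R_cond + R_conv = 403.2 K/W; Q = 241.8/403.2 = 0.600 W.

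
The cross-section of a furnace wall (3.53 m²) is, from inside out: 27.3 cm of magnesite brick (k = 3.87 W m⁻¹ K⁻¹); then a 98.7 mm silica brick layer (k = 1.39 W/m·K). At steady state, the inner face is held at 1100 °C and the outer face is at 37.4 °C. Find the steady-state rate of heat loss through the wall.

Resistance network (inner→outer):
  R_magnesite brick = L/(kA) = 0.273/(3.87·3.53) = 0.01998 K/W
  R_silica brick = L/(kA) = 0.0987/(1.39·3.53) = 0.02012 K/W
ΣR = 0.01998 + 0.02012 = 0.04010 K/W
Q = ΔT/ΣR = (1100 °C − 37.4 °C)/0.04010 = 26500 W

Q = 26500 W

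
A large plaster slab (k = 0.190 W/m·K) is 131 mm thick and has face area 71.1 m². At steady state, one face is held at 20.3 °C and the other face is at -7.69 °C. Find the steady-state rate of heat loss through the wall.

Q = 2.89 kW

Q = kA·ΔT/L = 0.190 × 71.1 × |20.3 °C − -7.69 °C| / 0.131 = 2890 W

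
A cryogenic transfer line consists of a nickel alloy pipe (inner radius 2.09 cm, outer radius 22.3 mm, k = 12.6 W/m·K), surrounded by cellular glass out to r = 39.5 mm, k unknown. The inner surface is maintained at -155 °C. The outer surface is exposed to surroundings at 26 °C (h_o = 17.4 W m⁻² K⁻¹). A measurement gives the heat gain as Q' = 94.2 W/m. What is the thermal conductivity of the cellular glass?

k = 0.0539 W/m·K

ΣR = ΔT/Q' = |-155 − 26|/94.2 = 1.921 m·K/W
Known resistances:
  R'_nickel alloy = ln(0.0223/0.0209)/(2πk) = 0.06484/(2π·12.6) = 8.190×10^-4 m·K/W
  R'_conv,out = 1/(2πr h) = 1/(2π·0.0395·17.4) = 0.2316 m·K/W
R_cellular glass = ΣR − ΣR_known = 1.921 − 0.2324 = 1.689 m·K/W
ln(r₂/r₁)/(2πk) = 1.689 ⇒ k = 0.5717/(2π·1.689) = 0.0539 W/m·K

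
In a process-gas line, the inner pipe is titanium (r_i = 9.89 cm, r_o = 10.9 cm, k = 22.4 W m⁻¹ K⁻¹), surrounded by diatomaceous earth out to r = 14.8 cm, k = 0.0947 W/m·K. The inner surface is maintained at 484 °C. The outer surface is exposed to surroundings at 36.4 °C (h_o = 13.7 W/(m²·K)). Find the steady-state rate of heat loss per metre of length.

Q' = 755 W/m

Treat each layer as a resistance in series:
  R'_titanium = ln(0.109/0.0989)/(2πk) = 0.09724/(2π·22.4) = 6.909×10^-4 m·K/W
  R'_diatomaceous earth = ln(0.148/0.109)/(2πk) = 0.3059/(2π·0.0947) = 0.5140 m·K/W
  R'_conv,out = 1/(2πr h) = 1/(2π·0.148·13.7) = 0.07849 m·K/W
ΣR = 6.909×10^-4 + 0.5140 + 0.07849 = 0.5932 m·K/W
Q' = ΔT/ΣR = (484 °C − 36.4 °C)/0.5932 = 755 W/m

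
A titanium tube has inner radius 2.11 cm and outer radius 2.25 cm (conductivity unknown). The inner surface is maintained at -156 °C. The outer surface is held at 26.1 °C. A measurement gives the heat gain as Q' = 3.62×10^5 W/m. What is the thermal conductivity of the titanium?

ΣR = ΔT/Q' = |-156 − 26.1|/3.62×10^5 = 5.030×10^-4 m·K/W
ln(r₂/r₁)/(2πk) = 5.030×10^-4 ⇒ k = 0.06424/(2π·5.030×10^-4) = 20.3 W/m·K

k = 20.3 W/m·K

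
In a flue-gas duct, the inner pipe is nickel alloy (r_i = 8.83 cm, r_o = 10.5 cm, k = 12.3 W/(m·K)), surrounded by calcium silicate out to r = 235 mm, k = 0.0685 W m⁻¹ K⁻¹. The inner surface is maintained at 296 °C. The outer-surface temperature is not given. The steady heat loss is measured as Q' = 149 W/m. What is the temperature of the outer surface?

T_out = 16.8 °C

Sum the resistances:
  R'_nickel alloy = ln(0.105/0.0883)/(2πk) = 0.1732/(2π·12.3) = 0.002241 m·K/W
  R'_calcium silicate = ln(0.235/0.105)/(2πk) = 0.8056/(2π·0.0685) = 1.872 m·K/W
ΣR = 1.874 m·K/W
ΔT = Q'·ΣR = 149 × 1.874 = 279.2 K
Heat flows outward, so T_out = T_in − ΔT = 296 − 279.2 = 16.8 °C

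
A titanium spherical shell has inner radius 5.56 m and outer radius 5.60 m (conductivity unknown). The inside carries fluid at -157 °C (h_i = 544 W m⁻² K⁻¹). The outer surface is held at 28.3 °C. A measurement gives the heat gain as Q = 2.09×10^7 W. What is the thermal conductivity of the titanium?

ΣR = ΔT/Q = |-157 − 28.3|/2.09×10^7 = 8.866×10^-6 K/W
Known resistances:
  R_conv,in = 1/(4πr²h) = 1/(4π·5.56²·544) = 4.732×10^-6 K/W
R_titanium = ΣR − ΣR_known = 8.866×10^-6 − 4.732×10^-6 = 4.134×10^-6 K/W
(1/r₁−1/r₂)/(4πk) = 4.134×10^-6 ⇒ k = 0.001285/(4π·4.134×10^-6) = 24.7 W/m·K

k = 24.7 W/m·K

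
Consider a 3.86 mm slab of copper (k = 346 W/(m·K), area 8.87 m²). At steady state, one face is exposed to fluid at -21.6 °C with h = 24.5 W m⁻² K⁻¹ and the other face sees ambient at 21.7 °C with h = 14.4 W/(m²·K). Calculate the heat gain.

Q = 3.48 kW

Treat each layer as a resistance in series:
  R_conv,in = 1/(hA) = 1/(24.5·8.87) = 0.004602 K/W
  R_copper = L/(kA) = 0.00386/(346·8.87) = 1.258×10^-6 K/W
  R_conv,out = 1/(hA) = 1/(14.4·8.87) = 0.007829 K/W
ΣR = 0.004602 + 1.258×10^-6 + 0.007829 = 0.01243 K/W
Q = ΔT/ΣR = (-21.6 °C − 21.7 °C)/0.01243 = -3480 W
(Negative Q ⇒ heat flows inward; heat gain = 3480 W.)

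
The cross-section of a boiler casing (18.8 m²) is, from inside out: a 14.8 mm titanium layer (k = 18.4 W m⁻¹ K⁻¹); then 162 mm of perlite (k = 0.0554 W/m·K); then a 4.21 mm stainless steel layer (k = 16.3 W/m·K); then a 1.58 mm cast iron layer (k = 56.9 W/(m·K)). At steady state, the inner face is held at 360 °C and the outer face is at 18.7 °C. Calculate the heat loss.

Q = 2190 W

Resistance network (inner→outer):
  R_titanium = L/(kA) = 0.0148/(18.4·18.8) = 4.278×10^-5 K/W
  R_perlite = L/(kA) = 0.162/(0.0554·18.8) = 0.1555 K/W
  R_stainless steel = L/(kA) = 0.00421/(16.3·18.8) = 1.374×10^-5 K/W
  R_cast iron = L/(kA) = 0.00158/(56.9·18.8) = 1.477×10^-6 K/W
ΣR = 4.278×10^-5 + 0.1555 + 1.374×10^-5 + 1.477×10^-6 = 0.1556 K/W
Q = ΔT/ΣR = (360 °C − 18.7 °C)/0.1556 = 2190 W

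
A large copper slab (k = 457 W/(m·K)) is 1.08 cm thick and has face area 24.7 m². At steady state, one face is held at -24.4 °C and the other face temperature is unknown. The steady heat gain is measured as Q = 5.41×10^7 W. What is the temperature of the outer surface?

Series resistances:
  R_copper = L/(kA) = 0.0108/(457·24.7) = 9.568×10^-7 K/W
ΣR = 9.568×10^-7 K/W
ΔT = Q·ΣR = 5.41×10^7 × 9.568×10^-7 = 51.76 K
Heat flows inward, so T_out = T_in + ΔT = -24.4 + 51.76 = 27.4 °C

T_out = 27.4 °C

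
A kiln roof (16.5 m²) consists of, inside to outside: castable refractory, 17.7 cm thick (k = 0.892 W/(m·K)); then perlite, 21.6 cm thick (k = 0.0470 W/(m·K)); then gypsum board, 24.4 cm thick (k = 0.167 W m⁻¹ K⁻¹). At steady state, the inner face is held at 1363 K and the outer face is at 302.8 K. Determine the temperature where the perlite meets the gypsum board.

Treat each layer as a resistance in series:
  R_castable refractory = L/(kA) = 0.177/(0.892·16.5) = 0.01203 K/W
  R_perlite = L/(kA) = 0.216/(0.0470·16.5) = 0.2785 K/W
  R_gypsum board = L/(kA) = 0.244/(0.167·16.5) = 0.08855 K/W
ΣR = 0.01203 + 0.2785 + 0.08855 = 0.3791 K/W
Q = ΔT/ΣR = (1363 K − 302.8 K)/0.3791 = 2797 W
From the inner boundary to the perlite/gypsum board interface, ΣR_partial = 0.2905 K/W.
T_interface = T_in − Q·ΣR_partial = 1363 K − (2797)(0.2905) = 550 K

T = 550 K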